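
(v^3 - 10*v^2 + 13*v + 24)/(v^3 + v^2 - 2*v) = (v^3 - 10*v^2 + 13*v + 24)/(v*(v^2 + v - 2))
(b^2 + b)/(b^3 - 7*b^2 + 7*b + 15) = b/(b^2 - 8*b + 15)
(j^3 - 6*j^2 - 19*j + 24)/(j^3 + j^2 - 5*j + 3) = (j - 8)/(j - 1)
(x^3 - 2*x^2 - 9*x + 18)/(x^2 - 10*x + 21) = (x^2 + x - 6)/(x - 7)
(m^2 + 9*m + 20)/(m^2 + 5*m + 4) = (m + 5)/(m + 1)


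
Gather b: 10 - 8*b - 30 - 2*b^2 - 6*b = -2*b^2 - 14*b - 20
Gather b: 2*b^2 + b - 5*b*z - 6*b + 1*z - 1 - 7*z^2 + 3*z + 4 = 2*b^2 + b*(-5*z - 5) - 7*z^2 + 4*z + 3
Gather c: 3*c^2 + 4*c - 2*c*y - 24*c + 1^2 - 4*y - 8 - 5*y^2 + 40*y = 3*c^2 + c*(-2*y - 20) - 5*y^2 + 36*y - 7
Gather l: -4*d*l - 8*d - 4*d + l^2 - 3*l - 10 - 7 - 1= -12*d + l^2 + l*(-4*d - 3) - 18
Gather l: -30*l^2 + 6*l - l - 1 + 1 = -30*l^2 + 5*l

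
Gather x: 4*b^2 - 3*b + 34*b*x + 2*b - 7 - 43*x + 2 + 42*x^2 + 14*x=4*b^2 - b + 42*x^2 + x*(34*b - 29) - 5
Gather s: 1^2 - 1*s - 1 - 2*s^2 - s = -2*s^2 - 2*s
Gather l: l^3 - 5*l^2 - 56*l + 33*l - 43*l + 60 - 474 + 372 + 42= l^3 - 5*l^2 - 66*l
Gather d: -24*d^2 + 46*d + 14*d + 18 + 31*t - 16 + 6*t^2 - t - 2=-24*d^2 + 60*d + 6*t^2 + 30*t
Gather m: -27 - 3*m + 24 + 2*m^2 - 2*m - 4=2*m^2 - 5*m - 7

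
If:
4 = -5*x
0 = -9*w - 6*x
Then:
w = 8/15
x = -4/5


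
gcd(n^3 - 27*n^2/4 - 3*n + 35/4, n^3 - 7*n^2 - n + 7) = n^2 - 8*n + 7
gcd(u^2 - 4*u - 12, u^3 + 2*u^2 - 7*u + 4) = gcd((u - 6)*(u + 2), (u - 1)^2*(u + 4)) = 1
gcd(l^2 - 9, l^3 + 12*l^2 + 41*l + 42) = l + 3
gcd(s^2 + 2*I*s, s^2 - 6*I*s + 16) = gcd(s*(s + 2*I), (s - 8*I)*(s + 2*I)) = s + 2*I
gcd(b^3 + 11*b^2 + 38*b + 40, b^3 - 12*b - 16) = b + 2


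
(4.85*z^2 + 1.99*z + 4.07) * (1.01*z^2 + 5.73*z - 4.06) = 4.8985*z^4 + 29.8004*z^3 - 4.17759999999999*z^2 + 15.2417*z - 16.5242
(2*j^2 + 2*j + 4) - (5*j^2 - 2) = -3*j^2 + 2*j + 6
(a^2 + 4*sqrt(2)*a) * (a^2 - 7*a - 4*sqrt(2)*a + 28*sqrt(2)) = a^4 - 7*a^3 - 32*a^2 + 224*a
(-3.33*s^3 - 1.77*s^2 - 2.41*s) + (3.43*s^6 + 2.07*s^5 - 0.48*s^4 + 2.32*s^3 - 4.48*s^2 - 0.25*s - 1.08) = 3.43*s^6 + 2.07*s^5 - 0.48*s^4 - 1.01*s^3 - 6.25*s^2 - 2.66*s - 1.08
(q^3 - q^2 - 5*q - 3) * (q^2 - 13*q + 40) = q^5 - 14*q^4 + 48*q^3 + 22*q^2 - 161*q - 120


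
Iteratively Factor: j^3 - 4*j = (j - 2)*(j^2 + 2*j) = j*(j - 2)*(j + 2)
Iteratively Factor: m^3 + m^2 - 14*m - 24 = (m + 2)*(m^2 - m - 12) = (m + 2)*(m + 3)*(m - 4)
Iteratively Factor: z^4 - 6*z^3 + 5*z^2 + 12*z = (z - 3)*(z^3 - 3*z^2 - 4*z) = z*(z - 3)*(z^2 - 3*z - 4) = z*(z - 4)*(z - 3)*(z + 1)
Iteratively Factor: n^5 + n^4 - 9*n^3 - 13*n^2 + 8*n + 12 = (n + 1)*(n^4 - 9*n^2 - 4*n + 12) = (n - 3)*(n + 1)*(n^3 + 3*n^2 - 4) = (n - 3)*(n - 1)*(n + 1)*(n^2 + 4*n + 4) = (n - 3)*(n - 1)*(n + 1)*(n + 2)*(n + 2)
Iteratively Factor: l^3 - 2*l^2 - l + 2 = (l - 2)*(l^2 - 1) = (l - 2)*(l + 1)*(l - 1)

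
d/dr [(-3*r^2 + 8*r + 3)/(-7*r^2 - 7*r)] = (11*r^2 + 6*r + 3)/(7*r^2*(r^2 + 2*r + 1))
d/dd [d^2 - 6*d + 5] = 2*d - 6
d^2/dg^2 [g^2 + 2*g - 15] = 2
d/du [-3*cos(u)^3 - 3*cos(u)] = 3*(3*cos(u)^2 + 1)*sin(u)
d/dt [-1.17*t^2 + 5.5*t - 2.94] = 5.5 - 2.34*t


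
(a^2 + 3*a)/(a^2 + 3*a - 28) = a*(a + 3)/(a^2 + 3*a - 28)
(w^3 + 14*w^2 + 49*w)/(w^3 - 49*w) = (w + 7)/(w - 7)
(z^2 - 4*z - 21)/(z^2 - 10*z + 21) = (z + 3)/(z - 3)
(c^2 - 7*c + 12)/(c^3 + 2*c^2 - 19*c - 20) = (c - 3)/(c^2 + 6*c + 5)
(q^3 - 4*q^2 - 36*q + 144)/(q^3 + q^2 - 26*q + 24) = (q - 6)/(q - 1)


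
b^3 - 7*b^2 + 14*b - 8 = (b - 4)*(b - 2)*(b - 1)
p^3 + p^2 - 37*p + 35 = (p - 5)*(p - 1)*(p + 7)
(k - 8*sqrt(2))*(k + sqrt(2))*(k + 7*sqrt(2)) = k^3 - 114*k - 112*sqrt(2)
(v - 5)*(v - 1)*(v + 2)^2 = v^4 - 2*v^3 - 15*v^2 - 4*v + 20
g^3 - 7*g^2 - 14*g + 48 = (g - 8)*(g - 2)*(g + 3)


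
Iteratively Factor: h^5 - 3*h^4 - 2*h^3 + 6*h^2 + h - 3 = (h - 3)*(h^4 - 2*h^2 + 1) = (h - 3)*(h - 1)*(h^3 + h^2 - h - 1) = (h - 3)*(h - 1)*(h + 1)*(h^2 - 1) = (h - 3)*(h - 1)*(h + 1)^2*(h - 1)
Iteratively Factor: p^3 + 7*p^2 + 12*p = (p + 4)*(p^2 + 3*p) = p*(p + 4)*(p + 3)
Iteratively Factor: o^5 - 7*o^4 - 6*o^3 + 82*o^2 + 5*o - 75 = (o + 1)*(o^4 - 8*o^3 + 2*o^2 + 80*o - 75) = (o + 1)*(o + 3)*(o^3 - 11*o^2 + 35*o - 25) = (o - 5)*(o + 1)*(o + 3)*(o^2 - 6*o + 5) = (o - 5)^2*(o + 1)*(o + 3)*(o - 1)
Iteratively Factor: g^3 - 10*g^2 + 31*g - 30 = (g - 3)*(g^2 - 7*g + 10) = (g - 3)*(g - 2)*(g - 5)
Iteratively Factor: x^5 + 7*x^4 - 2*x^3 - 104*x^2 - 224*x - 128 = (x + 4)*(x^4 + 3*x^3 - 14*x^2 - 48*x - 32) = (x + 1)*(x + 4)*(x^3 + 2*x^2 - 16*x - 32) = (x - 4)*(x + 1)*(x + 4)*(x^2 + 6*x + 8) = (x - 4)*(x + 1)*(x + 2)*(x + 4)*(x + 4)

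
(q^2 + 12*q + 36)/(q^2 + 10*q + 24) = (q + 6)/(q + 4)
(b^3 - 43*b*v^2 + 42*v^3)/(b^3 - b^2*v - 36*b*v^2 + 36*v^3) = (b + 7*v)/(b + 6*v)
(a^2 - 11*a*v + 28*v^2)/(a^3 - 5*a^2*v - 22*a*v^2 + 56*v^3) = (-a + 4*v)/(-a^2 - 2*a*v + 8*v^2)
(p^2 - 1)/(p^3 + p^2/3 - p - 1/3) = 3/(3*p + 1)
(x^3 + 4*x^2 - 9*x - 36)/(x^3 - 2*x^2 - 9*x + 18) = (x + 4)/(x - 2)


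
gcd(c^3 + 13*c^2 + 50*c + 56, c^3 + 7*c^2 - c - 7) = c + 7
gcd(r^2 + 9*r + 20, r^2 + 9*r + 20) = r^2 + 9*r + 20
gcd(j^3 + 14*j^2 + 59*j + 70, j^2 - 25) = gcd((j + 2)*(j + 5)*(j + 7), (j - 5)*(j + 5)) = j + 5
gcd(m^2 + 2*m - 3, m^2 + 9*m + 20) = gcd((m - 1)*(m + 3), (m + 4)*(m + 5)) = 1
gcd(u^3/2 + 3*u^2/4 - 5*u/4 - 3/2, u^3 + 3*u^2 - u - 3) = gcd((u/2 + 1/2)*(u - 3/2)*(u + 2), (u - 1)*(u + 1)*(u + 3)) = u + 1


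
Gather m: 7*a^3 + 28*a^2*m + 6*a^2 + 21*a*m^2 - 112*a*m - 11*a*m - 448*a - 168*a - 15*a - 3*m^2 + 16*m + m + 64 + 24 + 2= 7*a^3 + 6*a^2 - 631*a + m^2*(21*a - 3) + m*(28*a^2 - 123*a + 17) + 90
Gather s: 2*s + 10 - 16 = 2*s - 6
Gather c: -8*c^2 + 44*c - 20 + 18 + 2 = -8*c^2 + 44*c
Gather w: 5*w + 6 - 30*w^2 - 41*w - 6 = -30*w^2 - 36*w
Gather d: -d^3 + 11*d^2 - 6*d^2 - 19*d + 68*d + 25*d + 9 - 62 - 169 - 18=-d^3 + 5*d^2 + 74*d - 240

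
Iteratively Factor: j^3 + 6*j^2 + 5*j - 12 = (j + 4)*(j^2 + 2*j - 3) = (j - 1)*(j + 4)*(j + 3)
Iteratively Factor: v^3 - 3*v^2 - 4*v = (v - 4)*(v^2 + v) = (v - 4)*(v + 1)*(v)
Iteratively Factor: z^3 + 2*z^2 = (z)*(z^2 + 2*z) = z*(z + 2)*(z)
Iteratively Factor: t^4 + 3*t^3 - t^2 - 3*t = (t)*(t^3 + 3*t^2 - t - 3) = t*(t + 3)*(t^2 - 1) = t*(t - 1)*(t + 3)*(t + 1)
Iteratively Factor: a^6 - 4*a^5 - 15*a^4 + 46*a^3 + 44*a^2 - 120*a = (a - 2)*(a^5 - 2*a^4 - 19*a^3 + 8*a^2 + 60*a) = a*(a - 2)*(a^4 - 2*a^3 - 19*a^2 + 8*a + 60) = a*(a - 2)*(a + 2)*(a^3 - 4*a^2 - 11*a + 30) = a*(a - 2)*(a + 2)*(a + 3)*(a^2 - 7*a + 10) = a*(a - 2)^2*(a + 2)*(a + 3)*(a - 5)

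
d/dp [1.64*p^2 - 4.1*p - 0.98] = 3.28*p - 4.1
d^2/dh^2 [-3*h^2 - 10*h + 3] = -6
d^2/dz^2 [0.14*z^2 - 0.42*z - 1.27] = 0.280000000000000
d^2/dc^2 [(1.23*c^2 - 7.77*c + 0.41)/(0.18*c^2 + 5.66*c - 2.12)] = (-3.009744*c^3 + 2.895912*c^2 - 15.283944*c - 148.82924)/(0.005832*c^6 + 0.550152*c^5 + 17.09316*c^4 + 168.36236*c^3 - 201.31944*c^2 + 76.314912*c - 9.528128)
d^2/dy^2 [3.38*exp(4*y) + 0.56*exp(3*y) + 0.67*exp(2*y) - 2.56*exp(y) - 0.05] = (54.08*exp(3*y) + 5.04*exp(2*y) + 2.68*exp(y) - 2.56)*exp(y)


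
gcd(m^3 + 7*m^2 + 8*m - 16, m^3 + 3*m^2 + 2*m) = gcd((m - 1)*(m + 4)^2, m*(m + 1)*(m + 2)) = 1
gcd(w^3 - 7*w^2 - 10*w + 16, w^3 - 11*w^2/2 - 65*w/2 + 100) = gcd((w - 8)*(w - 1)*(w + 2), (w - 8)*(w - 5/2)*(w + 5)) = w - 8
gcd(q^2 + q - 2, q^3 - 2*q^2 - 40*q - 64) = q + 2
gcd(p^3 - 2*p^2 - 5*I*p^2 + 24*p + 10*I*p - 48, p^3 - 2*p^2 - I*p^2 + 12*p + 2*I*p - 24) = p^2 + p*(-2 + 3*I) - 6*I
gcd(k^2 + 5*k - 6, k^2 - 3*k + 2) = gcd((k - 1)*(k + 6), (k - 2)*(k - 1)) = k - 1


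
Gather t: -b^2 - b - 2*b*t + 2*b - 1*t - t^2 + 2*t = -b^2 + b - t^2 + t*(1 - 2*b)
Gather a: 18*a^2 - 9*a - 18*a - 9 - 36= 18*a^2 - 27*a - 45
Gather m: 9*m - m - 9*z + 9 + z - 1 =8*m - 8*z + 8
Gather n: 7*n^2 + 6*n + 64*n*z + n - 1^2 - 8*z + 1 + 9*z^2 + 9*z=7*n^2 + n*(64*z + 7) + 9*z^2 + z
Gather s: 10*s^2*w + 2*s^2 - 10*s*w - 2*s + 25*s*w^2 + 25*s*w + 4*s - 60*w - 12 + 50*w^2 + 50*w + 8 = s^2*(10*w + 2) + s*(25*w^2 + 15*w + 2) + 50*w^2 - 10*w - 4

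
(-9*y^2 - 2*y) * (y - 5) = -9*y^3 + 43*y^2 + 10*y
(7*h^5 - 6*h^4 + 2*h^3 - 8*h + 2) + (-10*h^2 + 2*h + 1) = 7*h^5 - 6*h^4 + 2*h^3 - 10*h^2 - 6*h + 3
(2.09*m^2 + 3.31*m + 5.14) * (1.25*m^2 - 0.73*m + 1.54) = 2.6125*m^4 + 2.6118*m^3 + 7.2273*m^2 + 1.3452*m + 7.9156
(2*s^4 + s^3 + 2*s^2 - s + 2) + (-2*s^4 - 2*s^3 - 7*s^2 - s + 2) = -s^3 - 5*s^2 - 2*s + 4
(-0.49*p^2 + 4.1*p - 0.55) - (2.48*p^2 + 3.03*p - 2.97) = -2.97*p^2 + 1.07*p + 2.42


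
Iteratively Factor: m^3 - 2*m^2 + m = (m)*(m^2 - 2*m + 1) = m*(m - 1)*(m - 1)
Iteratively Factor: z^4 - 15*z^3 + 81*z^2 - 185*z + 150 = (z - 3)*(z^3 - 12*z^2 + 45*z - 50) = (z - 3)*(z - 2)*(z^2 - 10*z + 25) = (z - 5)*(z - 3)*(z - 2)*(z - 5)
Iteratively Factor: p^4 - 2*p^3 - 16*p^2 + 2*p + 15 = (p - 5)*(p^3 + 3*p^2 - p - 3) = (p - 5)*(p + 3)*(p^2 - 1) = (p - 5)*(p - 1)*(p + 3)*(p + 1)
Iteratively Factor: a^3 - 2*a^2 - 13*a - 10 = (a - 5)*(a^2 + 3*a + 2) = (a - 5)*(a + 2)*(a + 1)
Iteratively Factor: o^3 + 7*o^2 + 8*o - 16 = (o + 4)*(o^2 + 3*o - 4) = (o + 4)^2*(o - 1)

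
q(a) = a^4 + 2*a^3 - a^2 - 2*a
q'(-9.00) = -2414.00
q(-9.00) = 5040.00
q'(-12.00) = -6026.00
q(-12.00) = 17160.00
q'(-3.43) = -85.97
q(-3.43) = 52.80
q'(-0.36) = -0.69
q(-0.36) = 0.51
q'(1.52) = 22.87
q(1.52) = 7.01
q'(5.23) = 723.88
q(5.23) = 996.48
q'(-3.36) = -79.27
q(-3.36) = 47.02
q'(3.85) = 307.50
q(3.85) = 311.32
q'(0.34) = -1.83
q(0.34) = -0.70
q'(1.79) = 36.59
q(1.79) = 14.95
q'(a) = 4*a^3 + 6*a^2 - 2*a - 2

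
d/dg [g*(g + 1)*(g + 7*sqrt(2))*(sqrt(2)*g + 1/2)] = 4*sqrt(2)*g^3 + 3*sqrt(2)*g^2 + 87*g^2/2 + 7*sqrt(2)*g + 29*g + 7*sqrt(2)/2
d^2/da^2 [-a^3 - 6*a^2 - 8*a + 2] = -6*a - 12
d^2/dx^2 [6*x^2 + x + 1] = 12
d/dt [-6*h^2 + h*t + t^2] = h + 2*t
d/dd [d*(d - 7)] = 2*d - 7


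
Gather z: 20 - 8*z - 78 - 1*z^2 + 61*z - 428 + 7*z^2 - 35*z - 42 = 6*z^2 + 18*z - 528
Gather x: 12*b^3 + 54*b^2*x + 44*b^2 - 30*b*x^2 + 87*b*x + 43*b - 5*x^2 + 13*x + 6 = 12*b^3 + 44*b^2 + 43*b + x^2*(-30*b - 5) + x*(54*b^2 + 87*b + 13) + 6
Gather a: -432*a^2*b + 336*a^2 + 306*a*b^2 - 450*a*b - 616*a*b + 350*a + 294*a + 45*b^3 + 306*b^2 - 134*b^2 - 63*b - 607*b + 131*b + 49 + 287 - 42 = a^2*(336 - 432*b) + a*(306*b^2 - 1066*b + 644) + 45*b^3 + 172*b^2 - 539*b + 294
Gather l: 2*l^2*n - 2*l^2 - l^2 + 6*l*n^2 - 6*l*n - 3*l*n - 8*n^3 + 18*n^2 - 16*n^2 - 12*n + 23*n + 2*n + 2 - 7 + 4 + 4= l^2*(2*n - 3) + l*(6*n^2 - 9*n) - 8*n^3 + 2*n^2 + 13*n + 3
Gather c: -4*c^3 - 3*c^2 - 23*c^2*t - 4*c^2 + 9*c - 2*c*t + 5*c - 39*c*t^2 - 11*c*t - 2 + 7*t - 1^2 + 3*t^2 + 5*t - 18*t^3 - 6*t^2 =-4*c^3 + c^2*(-23*t - 7) + c*(-39*t^2 - 13*t + 14) - 18*t^3 - 3*t^2 + 12*t - 3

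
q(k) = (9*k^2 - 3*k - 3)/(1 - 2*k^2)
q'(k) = 4*k*(9*k^2 - 3*k - 3)/(1 - 2*k^2)^2 + (18*k - 3)/(1 - 2*k^2) = 3*(-2*k^2 + 2*k - 1)/(4*k^4 - 4*k^2 + 1)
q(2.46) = -3.97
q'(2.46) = -0.20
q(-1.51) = -6.19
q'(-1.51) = -2.03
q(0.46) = -4.29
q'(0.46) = -4.54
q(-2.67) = -5.22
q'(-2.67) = -0.35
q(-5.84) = -4.78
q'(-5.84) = -0.05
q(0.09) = -3.25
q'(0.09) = -2.59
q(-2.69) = -5.21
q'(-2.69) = -0.34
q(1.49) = -3.64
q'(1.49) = -0.62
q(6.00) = -4.27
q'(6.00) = -0.04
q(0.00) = -3.00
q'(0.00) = -3.00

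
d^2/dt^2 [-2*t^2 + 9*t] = -4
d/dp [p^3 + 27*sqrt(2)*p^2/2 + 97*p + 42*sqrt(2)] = 3*p^2 + 27*sqrt(2)*p + 97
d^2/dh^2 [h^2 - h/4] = 2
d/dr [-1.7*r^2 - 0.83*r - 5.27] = -3.4*r - 0.83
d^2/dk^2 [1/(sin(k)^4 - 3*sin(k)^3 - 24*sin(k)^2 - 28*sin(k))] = (-16*sin(k)^3 + 133*sin(k)^2 - 241*sin(k) - 478 + 80/sin(k) + 616/sin(k)^2 + 392/sin(k)^3)/((sin(k) - 7)^3*(sin(k) + 2)^4)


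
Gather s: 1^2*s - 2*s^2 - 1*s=-2*s^2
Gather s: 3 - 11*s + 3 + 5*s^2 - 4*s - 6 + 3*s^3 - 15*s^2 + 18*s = 3*s^3 - 10*s^2 + 3*s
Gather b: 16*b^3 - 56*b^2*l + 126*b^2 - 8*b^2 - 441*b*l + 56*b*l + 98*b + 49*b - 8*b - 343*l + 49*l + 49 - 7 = 16*b^3 + b^2*(118 - 56*l) + b*(139 - 385*l) - 294*l + 42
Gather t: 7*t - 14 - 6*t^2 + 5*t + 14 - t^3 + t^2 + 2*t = -t^3 - 5*t^2 + 14*t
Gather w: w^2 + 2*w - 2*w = w^2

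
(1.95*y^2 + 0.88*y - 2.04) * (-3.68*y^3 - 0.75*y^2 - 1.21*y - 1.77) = -7.176*y^5 - 4.7009*y^4 + 4.4877*y^3 - 2.9863*y^2 + 0.9108*y + 3.6108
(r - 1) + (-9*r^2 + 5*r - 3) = -9*r^2 + 6*r - 4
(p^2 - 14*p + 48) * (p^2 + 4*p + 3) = p^4 - 10*p^3 - 5*p^2 + 150*p + 144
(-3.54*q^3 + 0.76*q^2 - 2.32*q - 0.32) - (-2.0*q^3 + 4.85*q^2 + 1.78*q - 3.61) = -1.54*q^3 - 4.09*q^2 - 4.1*q + 3.29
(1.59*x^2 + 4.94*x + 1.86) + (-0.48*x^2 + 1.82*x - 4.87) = 1.11*x^2 + 6.76*x - 3.01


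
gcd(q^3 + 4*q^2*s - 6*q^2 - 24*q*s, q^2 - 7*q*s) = q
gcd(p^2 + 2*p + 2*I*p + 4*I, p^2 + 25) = 1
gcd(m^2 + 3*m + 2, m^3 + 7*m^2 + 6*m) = m + 1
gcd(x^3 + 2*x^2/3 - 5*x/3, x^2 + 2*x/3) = x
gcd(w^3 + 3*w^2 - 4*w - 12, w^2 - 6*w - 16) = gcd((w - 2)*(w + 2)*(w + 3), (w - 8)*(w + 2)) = w + 2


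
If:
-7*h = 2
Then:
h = -2/7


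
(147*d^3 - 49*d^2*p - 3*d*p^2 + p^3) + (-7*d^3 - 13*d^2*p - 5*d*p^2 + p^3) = 140*d^3 - 62*d^2*p - 8*d*p^2 + 2*p^3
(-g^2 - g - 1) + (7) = -g^2 - g + 6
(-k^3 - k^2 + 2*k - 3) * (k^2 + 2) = -k^5 - k^4 - 5*k^2 + 4*k - 6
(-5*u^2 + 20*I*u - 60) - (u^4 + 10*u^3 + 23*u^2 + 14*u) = -u^4 - 10*u^3 - 28*u^2 - 14*u + 20*I*u - 60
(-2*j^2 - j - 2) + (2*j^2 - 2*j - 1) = -3*j - 3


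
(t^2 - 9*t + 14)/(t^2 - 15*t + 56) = (t - 2)/(t - 8)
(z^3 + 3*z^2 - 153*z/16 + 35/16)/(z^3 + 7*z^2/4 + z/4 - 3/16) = (4*z^2 + 13*z - 35)/(4*z^2 + 8*z + 3)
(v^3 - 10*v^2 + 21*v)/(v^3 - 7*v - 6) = v*(v - 7)/(v^2 + 3*v + 2)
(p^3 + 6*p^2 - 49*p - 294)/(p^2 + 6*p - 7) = (p^2 - p - 42)/(p - 1)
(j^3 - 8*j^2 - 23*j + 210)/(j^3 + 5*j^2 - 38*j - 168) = (j^2 - 2*j - 35)/(j^2 + 11*j + 28)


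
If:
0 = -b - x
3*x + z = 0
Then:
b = z/3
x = -z/3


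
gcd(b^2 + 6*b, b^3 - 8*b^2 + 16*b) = b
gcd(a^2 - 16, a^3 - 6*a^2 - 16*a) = 1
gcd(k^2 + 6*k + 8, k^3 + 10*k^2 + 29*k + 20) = k + 4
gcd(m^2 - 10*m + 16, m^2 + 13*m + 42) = 1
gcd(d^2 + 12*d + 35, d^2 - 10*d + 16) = 1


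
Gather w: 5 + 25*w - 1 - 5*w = 20*w + 4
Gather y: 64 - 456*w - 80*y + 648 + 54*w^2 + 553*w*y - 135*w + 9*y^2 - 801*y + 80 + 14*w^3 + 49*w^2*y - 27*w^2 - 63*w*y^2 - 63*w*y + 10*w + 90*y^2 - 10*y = 14*w^3 + 27*w^2 - 581*w + y^2*(99 - 63*w) + y*(49*w^2 + 490*w - 891) + 792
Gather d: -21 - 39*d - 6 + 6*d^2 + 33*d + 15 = 6*d^2 - 6*d - 12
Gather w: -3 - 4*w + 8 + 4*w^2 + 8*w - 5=4*w^2 + 4*w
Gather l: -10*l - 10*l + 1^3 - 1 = -20*l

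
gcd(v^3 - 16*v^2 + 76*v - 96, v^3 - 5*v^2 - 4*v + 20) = v - 2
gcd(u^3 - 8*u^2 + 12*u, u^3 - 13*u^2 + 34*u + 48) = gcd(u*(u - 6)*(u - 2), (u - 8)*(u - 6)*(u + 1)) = u - 6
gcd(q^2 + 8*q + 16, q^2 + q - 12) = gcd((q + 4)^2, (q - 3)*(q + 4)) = q + 4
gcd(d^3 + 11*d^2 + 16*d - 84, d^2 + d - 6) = d - 2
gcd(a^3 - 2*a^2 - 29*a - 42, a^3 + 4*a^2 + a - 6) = a^2 + 5*a + 6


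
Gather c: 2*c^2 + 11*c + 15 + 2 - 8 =2*c^2 + 11*c + 9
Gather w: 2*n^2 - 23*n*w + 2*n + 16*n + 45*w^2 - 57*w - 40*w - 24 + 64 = 2*n^2 + 18*n + 45*w^2 + w*(-23*n - 97) + 40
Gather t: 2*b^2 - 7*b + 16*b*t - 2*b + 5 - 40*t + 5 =2*b^2 - 9*b + t*(16*b - 40) + 10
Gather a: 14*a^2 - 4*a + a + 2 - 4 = 14*a^2 - 3*a - 2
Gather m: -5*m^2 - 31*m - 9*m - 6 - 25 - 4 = -5*m^2 - 40*m - 35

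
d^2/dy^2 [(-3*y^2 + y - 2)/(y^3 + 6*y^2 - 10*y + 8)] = 2*(-3*y^6 + 3*y^5 - 84*y^4 - 62*y^3 + 228*y^2 + 264*y - 216)/(y^9 + 18*y^8 + 78*y^7 - 120*y^6 - 492*y^5 + 2184*y^4 - 3688*y^3 + 3552*y^2 - 1920*y + 512)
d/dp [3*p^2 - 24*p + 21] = 6*p - 24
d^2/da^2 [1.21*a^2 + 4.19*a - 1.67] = 2.42000000000000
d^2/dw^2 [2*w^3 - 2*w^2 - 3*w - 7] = 12*w - 4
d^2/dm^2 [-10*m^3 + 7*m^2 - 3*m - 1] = 14 - 60*m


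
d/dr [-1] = 0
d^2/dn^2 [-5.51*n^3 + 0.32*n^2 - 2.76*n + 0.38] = 0.64 - 33.06*n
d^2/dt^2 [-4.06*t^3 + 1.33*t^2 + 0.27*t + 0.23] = 2.66 - 24.36*t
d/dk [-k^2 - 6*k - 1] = -2*k - 6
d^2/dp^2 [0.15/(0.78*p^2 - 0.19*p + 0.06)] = (-0.18252*p^2 + 0.04446*p + 0.15*(1.56*p - 0.19)*(3.12*p - 0.38) - 0.01404)/(0.78*p^2 - 0.19*p + 0.06)^3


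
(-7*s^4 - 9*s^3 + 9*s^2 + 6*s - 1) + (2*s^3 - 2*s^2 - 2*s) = -7*s^4 - 7*s^3 + 7*s^2 + 4*s - 1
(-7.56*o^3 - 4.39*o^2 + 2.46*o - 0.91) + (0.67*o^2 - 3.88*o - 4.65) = -7.56*o^3 - 3.72*o^2 - 1.42*o - 5.56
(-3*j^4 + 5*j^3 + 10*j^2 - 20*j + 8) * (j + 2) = -3*j^5 - j^4 + 20*j^3 - 32*j + 16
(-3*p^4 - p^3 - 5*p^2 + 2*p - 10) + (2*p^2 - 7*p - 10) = -3*p^4 - p^3 - 3*p^2 - 5*p - 20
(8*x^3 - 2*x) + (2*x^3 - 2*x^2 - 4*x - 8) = 10*x^3 - 2*x^2 - 6*x - 8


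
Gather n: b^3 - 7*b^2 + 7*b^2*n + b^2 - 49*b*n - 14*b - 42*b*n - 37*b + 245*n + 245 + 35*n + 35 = b^3 - 6*b^2 - 51*b + n*(7*b^2 - 91*b + 280) + 280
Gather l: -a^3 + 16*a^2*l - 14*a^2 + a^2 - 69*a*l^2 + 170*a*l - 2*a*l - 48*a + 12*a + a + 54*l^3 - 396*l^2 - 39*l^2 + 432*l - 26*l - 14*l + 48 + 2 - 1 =-a^3 - 13*a^2 - 35*a + 54*l^3 + l^2*(-69*a - 435) + l*(16*a^2 + 168*a + 392) + 49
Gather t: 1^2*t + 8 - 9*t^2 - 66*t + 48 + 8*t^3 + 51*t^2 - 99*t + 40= 8*t^3 + 42*t^2 - 164*t + 96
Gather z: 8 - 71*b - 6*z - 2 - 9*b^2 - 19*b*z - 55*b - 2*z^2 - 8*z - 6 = -9*b^2 - 126*b - 2*z^2 + z*(-19*b - 14)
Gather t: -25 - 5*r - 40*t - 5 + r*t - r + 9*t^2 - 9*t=-6*r + 9*t^2 + t*(r - 49) - 30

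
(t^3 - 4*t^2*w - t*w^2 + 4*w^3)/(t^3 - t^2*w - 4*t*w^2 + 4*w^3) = (t^2 - 3*t*w - 4*w^2)/(t^2 - 4*w^2)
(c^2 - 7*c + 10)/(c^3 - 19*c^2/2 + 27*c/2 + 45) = 2*(c - 2)/(2*c^2 - 9*c - 18)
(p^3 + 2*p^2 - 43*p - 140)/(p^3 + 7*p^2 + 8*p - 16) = (p^2 - 2*p - 35)/(p^2 + 3*p - 4)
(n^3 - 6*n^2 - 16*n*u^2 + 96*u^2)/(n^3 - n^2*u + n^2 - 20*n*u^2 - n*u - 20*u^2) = (-n^2 + 4*n*u + 6*n - 24*u)/(-n^2 + 5*n*u - n + 5*u)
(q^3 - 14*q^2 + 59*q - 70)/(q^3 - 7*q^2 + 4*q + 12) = (q^2 - 12*q + 35)/(q^2 - 5*q - 6)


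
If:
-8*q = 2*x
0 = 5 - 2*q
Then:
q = 5/2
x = -10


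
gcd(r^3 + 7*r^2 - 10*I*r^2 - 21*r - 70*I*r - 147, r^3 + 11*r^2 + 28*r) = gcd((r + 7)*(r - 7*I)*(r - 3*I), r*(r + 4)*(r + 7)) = r + 7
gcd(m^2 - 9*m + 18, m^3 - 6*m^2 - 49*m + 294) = m - 6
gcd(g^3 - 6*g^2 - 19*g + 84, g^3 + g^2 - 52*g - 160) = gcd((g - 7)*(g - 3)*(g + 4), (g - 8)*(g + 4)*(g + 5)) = g + 4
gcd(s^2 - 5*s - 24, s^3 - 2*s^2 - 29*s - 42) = s + 3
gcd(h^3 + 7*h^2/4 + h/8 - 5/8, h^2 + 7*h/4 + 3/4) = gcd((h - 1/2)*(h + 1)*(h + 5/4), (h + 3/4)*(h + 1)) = h + 1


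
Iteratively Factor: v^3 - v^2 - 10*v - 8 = (v - 4)*(v^2 + 3*v + 2) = (v - 4)*(v + 1)*(v + 2)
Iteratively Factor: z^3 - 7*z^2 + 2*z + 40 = (z + 2)*(z^2 - 9*z + 20) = (z - 4)*(z + 2)*(z - 5)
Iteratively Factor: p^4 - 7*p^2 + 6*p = (p - 1)*(p^3 + p^2 - 6*p) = (p - 1)*(p + 3)*(p^2 - 2*p) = p*(p - 1)*(p + 3)*(p - 2)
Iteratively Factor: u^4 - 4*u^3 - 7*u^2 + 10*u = (u - 5)*(u^3 + u^2 - 2*u) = (u - 5)*(u + 2)*(u^2 - u) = (u - 5)*(u - 1)*(u + 2)*(u)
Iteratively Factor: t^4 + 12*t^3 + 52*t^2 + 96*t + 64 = (t + 4)*(t^3 + 8*t^2 + 20*t + 16) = (t + 4)^2*(t^2 + 4*t + 4) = (t + 2)*(t + 4)^2*(t + 2)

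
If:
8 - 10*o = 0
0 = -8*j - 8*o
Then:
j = -4/5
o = 4/5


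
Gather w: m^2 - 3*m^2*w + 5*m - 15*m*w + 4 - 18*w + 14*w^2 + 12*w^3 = m^2 + 5*m + 12*w^3 + 14*w^2 + w*(-3*m^2 - 15*m - 18) + 4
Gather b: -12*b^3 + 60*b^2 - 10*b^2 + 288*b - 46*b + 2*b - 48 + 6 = -12*b^3 + 50*b^2 + 244*b - 42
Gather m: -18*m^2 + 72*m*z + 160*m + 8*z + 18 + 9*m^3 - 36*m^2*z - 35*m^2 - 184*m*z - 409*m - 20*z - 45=9*m^3 + m^2*(-36*z - 53) + m*(-112*z - 249) - 12*z - 27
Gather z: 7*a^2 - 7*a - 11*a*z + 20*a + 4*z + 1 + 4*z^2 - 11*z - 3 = 7*a^2 + 13*a + 4*z^2 + z*(-11*a - 7) - 2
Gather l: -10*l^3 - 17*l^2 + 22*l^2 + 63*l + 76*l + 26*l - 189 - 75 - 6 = -10*l^3 + 5*l^2 + 165*l - 270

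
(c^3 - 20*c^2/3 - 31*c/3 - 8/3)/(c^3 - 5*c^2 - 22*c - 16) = (c + 1/3)/(c + 2)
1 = 1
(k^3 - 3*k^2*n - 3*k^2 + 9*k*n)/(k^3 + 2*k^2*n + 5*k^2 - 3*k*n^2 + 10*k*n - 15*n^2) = k*(k^2 - 3*k*n - 3*k + 9*n)/(k^3 + 2*k^2*n + 5*k^2 - 3*k*n^2 + 10*k*n - 15*n^2)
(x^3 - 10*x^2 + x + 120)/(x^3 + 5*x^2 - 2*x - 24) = (x^2 - 13*x + 40)/(x^2 + 2*x - 8)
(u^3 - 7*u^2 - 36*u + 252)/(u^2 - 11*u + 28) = (u^2 - 36)/(u - 4)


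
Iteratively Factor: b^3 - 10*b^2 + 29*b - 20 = (b - 5)*(b^2 - 5*b + 4) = (b - 5)*(b - 4)*(b - 1)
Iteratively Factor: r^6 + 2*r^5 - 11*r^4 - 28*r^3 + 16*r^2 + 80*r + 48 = (r + 2)*(r^5 - 11*r^3 - 6*r^2 + 28*r + 24) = (r + 2)^2*(r^4 - 2*r^3 - 7*r^2 + 8*r + 12) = (r + 1)*(r + 2)^2*(r^3 - 3*r^2 - 4*r + 12) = (r - 2)*(r + 1)*(r + 2)^2*(r^2 - r - 6) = (r - 2)*(r + 1)*(r + 2)^3*(r - 3)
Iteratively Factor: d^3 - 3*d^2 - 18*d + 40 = (d - 5)*(d^2 + 2*d - 8) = (d - 5)*(d + 4)*(d - 2)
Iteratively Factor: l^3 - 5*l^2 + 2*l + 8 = (l + 1)*(l^2 - 6*l + 8) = (l - 2)*(l + 1)*(l - 4)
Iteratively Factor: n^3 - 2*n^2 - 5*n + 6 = (n + 2)*(n^2 - 4*n + 3) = (n - 3)*(n + 2)*(n - 1)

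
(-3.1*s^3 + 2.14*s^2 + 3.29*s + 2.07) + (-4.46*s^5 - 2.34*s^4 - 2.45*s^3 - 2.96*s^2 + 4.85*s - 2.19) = -4.46*s^5 - 2.34*s^4 - 5.55*s^3 - 0.82*s^2 + 8.14*s - 0.12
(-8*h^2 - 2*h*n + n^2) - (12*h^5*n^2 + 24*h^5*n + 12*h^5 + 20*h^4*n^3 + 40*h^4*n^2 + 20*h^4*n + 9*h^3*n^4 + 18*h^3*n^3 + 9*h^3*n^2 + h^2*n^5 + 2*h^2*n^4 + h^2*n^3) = -12*h^5*n^2 - 24*h^5*n - 12*h^5 - 20*h^4*n^3 - 40*h^4*n^2 - 20*h^4*n - 9*h^3*n^4 - 18*h^3*n^3 - 9*h^3*n^2 - h^2*n^5 - 2*h^2*n^4 - h^2*n^3 - 8*h^2 - 2*h*n + n^2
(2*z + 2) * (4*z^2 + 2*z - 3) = 8*z^3 + 12*z^2 - 2*z - 6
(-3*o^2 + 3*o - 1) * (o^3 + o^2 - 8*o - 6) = -3*o^5 + 26*o^3 - 7*o^2 - 10*o + 6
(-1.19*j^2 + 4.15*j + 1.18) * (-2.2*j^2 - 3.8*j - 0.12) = 2.618*j^4 - 4.608*j^3 - 18.2232*j^2 - 4.982*j - 0.1416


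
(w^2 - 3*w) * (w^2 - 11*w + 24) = w^4 - 14*w^3 + 57*w^2 - 72*w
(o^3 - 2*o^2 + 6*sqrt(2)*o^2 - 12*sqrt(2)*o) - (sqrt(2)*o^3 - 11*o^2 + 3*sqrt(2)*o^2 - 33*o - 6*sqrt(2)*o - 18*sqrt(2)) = -sqrt(2)*o^3 + o^3 + 3*sqrt(2)*o^2 + 9*o^2 - 6*sqrt(2)*o + 33*o + 18*sqrt(2)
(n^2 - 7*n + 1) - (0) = n^2 - 7*n + 1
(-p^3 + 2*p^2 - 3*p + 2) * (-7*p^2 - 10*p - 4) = 7*p^5 - 4*p^4 + 5*p^3 + 8*p^2 - 8*p - 8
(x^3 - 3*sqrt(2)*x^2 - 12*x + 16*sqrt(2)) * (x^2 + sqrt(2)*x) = x^5 - 2*sqrt(2)*x^4 - 18*x^3 + 4*sqrt(2)*x^2 + 32*x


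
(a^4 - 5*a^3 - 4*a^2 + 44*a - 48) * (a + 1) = a^5 - 4*a^4 - 9*a^3 + 40*a^2 - 4*a - 48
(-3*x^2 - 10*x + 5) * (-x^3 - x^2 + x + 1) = 3*x^5 + 13*x^4 + 2*x^3 - 18*x^2 - 5*x + 5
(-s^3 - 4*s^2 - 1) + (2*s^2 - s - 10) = -s^3 - 2*s^2 - s - 11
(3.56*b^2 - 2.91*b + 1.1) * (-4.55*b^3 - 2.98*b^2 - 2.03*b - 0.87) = -16.198*b^5 + 2.6317*b^4 - 3.56*b^3 - 0.4679*b^2 + 0.2987*b - 0.957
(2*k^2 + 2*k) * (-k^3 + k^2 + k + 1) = -2*k^5 + 4*k^3 + 4*k^2 + 2*k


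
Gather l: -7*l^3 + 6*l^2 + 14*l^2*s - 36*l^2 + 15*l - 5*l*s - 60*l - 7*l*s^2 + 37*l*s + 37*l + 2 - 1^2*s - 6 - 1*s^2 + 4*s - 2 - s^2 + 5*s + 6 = -7*l^3 + l^2*(14*s - 30) + l*(-7*s^2 + 32*s - 8) - 2*s^2 + 8*s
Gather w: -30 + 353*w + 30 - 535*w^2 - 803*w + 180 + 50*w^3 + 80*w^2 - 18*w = 50*w^3 - 455*w^2 - 468*w + 180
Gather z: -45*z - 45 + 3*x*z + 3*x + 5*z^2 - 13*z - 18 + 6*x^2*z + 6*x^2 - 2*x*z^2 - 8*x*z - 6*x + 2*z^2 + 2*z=6*x^2 - 3*x + z^2*(7 - 2*x) + z*(6*x^2 - 5*x - 56) - 63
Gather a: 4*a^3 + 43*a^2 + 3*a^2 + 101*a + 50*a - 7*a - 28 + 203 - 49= 4*a^3 + 46*a^2 + 144*a + 126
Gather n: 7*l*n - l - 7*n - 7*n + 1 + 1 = -l + n*(7*l - 14) + 2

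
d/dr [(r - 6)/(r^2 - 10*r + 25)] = (7 - r)/(r^3 - 15*r^2 + 75*r - 125)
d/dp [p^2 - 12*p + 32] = 2*p - 12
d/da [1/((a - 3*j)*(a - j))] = ((-a + j)*(a - 3*j)^2 + (-a + 3*j)*(a - j)^2)/((a - 3*j)^3*(a - j)^3)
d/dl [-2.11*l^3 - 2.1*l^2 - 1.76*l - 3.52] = -6.33*l^2 - 4.2*l - 1.76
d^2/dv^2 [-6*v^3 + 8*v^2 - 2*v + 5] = 16 - 36*v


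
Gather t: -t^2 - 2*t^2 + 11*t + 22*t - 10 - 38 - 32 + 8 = -3*t^2 + 33*t - 72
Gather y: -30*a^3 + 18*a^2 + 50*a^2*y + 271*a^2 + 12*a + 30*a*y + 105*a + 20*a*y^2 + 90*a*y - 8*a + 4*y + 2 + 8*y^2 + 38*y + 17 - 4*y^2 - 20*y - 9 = -30*a^3 + 289*a^2 + 109*a + y^2*(20*a + 4) + y*(50*a^2 + 120*a + 22) + 10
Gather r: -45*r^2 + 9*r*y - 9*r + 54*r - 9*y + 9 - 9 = -45*r^2 + r*(9*y + 45) - 9*y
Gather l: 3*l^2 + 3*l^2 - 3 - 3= 6*l^2 - 6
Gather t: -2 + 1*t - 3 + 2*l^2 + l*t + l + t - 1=2*l^2 + l + t*(l + 2) - 6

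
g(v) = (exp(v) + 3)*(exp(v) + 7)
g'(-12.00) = 0.00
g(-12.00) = 21.00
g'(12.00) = 52979871807.60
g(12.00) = 26490749698.76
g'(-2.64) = 0.72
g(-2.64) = 21.72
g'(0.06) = 12.87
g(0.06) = 32.75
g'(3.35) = 1909.84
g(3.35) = 1118.43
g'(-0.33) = 8.22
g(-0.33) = 28.71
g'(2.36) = 330.25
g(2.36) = 239.08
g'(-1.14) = 3.40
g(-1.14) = 24.30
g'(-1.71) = 1.87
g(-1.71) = 22.84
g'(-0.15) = 10.09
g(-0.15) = 30.35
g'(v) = (exp(v) + 3)*exp(v) + (exp(v) + 7)*exp(v) = 2*(exp(v) + 5)*exp(v)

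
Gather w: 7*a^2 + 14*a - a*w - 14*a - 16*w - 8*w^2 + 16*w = 7*a^2 - a*w - 8*w^2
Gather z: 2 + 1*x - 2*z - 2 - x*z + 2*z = -x*z + x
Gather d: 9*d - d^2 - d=-d^2 + 8*d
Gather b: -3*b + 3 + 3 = 6 - 3*b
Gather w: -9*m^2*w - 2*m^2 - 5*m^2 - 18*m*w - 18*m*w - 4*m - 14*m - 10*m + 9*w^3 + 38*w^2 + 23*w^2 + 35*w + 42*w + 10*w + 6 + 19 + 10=-7*m^2 - 28*m + 9*w^3 + 61*w^2 + w*(-9*m^2 - 36*m + 87) + 35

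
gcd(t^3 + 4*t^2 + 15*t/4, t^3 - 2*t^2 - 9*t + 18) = 1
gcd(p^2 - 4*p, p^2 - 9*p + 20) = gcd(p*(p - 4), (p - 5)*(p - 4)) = p - 4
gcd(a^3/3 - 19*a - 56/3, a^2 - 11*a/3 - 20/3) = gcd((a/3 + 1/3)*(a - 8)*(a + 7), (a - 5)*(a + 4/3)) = 1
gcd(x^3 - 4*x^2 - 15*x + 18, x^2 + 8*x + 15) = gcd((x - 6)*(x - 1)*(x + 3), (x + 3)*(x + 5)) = x + 3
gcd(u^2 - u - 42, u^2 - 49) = u - 7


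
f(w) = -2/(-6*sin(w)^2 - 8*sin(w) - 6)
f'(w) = -2*(12*sin(w)*cos(w) + 8*cos(w))/(-6*sin(w)^2 - 8*sin(w) - 6)^2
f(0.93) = 0.12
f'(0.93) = -0.08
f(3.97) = 0.59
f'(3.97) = -0.10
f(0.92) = 0.12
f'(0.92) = -0.08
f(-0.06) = 0.36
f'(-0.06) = -0.47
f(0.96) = 0.12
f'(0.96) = -0.07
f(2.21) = 0.12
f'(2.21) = 0.08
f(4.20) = 0.56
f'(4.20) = -0.19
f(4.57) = 0.51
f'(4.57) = -0.07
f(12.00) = 0.58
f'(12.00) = -0.22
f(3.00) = 0.28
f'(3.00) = 0.37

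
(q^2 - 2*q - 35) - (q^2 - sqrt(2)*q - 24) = -2*q + sqrt(2)*q - 11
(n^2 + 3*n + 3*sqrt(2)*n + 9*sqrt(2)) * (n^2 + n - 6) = n^4 + 4*n^3 + 3*sqrt(2)*n^3 - 3*n^2 + 12*sqrt(2)*n^2 - 18*n - 9*sqrt(2)*n - 54*sqrt(2)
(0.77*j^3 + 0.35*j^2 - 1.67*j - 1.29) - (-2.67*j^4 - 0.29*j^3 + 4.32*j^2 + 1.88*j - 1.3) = 2.67*j^4 + 1.06*j^3 - 3.97*j^2 - 3.55*j + 0.01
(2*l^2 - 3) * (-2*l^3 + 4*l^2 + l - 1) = -4*l^5 + 8*l^4 + 8*l^3 - 14*l^2 - 3*l + 3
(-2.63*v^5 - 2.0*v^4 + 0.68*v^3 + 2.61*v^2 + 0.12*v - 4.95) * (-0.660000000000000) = 1.7358*v^5 + 1.32*v^4 - 0.4488*v^3 - 1.7226*v^2 - 0.0792*v + 3.267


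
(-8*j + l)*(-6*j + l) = 48*j^2 - 14*j*l + l^2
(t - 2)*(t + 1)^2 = t^3 - 3*t - 2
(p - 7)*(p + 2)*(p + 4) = p^3 - p^2 - 34*p - 56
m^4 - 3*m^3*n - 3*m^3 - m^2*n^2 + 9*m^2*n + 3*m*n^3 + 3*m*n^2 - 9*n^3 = (m - 3)*(m - 3*n)*(m - n)*(m + n)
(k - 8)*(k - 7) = k^2 - 15*k + 56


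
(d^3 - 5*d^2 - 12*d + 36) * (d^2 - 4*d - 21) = d^5 - 9*d^4 - 13*d^3 + 189*d^2 + 108*d - 756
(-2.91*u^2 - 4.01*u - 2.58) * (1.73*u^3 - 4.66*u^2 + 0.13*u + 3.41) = -5.0343*u^5 + 6.6233*u^4 + 13.8449*u^3 + 1.5784*u^2 - 14.0095*u - 8.7978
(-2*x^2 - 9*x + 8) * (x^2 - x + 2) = -2*x^4 - 7*x^3 + 13*x^2 - 26*x + 16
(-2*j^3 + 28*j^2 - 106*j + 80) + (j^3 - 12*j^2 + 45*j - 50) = -j^3 + 16*j^2 - 61*j + 30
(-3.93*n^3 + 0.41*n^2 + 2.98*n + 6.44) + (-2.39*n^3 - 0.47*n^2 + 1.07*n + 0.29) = -6.32*n^3 - 0.06*n^2 + 4.05*n + 6.73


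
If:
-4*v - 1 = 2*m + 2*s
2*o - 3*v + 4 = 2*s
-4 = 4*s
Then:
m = 1/2 - 2*v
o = 3*v/2 - 3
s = -1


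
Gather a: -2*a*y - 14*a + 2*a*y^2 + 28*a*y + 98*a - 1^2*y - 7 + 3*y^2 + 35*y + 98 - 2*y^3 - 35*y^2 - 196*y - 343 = a*(2*y^2 + 26*y + 84) - 2*y^3 - 32*y^2 - 162*y - 252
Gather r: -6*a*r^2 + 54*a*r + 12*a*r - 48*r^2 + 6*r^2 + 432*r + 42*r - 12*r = r^2*(-6*a - 42) + r*(66*a + 462)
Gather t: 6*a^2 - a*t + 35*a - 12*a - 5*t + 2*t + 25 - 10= 6*a^2 + 23*a + t*(-a - 3) + 15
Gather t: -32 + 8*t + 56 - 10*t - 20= 4 - 2*t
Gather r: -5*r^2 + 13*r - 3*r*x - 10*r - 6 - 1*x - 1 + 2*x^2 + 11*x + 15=-5*r^2 + r*(3 - 3*x) + 2*x^2 + 10*x + 8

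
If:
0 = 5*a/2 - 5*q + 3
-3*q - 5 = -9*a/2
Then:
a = 34/15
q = 26/15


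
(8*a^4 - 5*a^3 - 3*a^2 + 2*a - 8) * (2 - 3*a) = -24*a^5 + 31*a^4 - a^3 - 12*a^2 + 28*a - 16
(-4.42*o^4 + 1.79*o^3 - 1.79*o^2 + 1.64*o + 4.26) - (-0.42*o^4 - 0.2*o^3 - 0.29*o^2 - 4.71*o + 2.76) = -4.0*o^4 + 1.99*o^3 - 1.5*o^2 + 6.35*o + 1.5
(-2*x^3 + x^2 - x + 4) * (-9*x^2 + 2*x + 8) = 18*x^5 - 13*x^4 - 5*x^3 - 30*x^2 + 32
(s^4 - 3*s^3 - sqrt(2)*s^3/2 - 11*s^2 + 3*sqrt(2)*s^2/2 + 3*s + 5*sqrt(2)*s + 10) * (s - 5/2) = s^5 - 11*s^4/2 - sqrt(2)*s^4/2 - 7*s^3/2 + 11*sqrt(2)*s^3/4 + 5*sqrt(2)*s^2/4 + 61*s^2/2 - 25*sqrt(2)*s/2 + 5*s/2 - 25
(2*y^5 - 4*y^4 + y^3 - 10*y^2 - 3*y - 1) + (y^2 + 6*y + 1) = 2*y^5 - 4*y^4 + y^3 - 9*y^2 + 3*y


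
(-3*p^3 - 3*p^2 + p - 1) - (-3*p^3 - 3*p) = -3*p^2 + 4*p - 1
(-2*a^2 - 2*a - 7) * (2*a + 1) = -4*a^3 - 6*a^2 - 16*a - 7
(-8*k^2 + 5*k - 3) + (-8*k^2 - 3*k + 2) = -16*k^2 + 2*k - 1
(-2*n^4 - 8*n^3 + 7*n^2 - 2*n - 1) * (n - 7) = -2*n^5 + 6*n^4 + 63*n^3 - 51*n^2 + 13*n + 7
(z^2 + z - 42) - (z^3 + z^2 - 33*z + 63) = -z^3 + 34*z - 105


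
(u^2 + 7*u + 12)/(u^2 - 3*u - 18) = (u + 4)/(u - 6)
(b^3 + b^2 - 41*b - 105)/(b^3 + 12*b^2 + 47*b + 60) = (b - 7)/(b + 4)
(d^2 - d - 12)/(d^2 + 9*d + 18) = (d - 4)/(d + 6)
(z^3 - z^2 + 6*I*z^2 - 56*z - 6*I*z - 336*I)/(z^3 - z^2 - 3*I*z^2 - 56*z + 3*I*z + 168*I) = (z + 6*I)/(z - 3*I)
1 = 1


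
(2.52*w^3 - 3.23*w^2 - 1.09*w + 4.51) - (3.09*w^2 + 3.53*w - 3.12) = 2.52*w^3 - 6.32*w^2 - 4.62*w + 7.63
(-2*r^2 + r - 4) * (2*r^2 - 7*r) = -4*r^4 + 16*r^3 - 15*r^2 + 28*r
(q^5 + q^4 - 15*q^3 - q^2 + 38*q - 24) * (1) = q^5 + q^4 - 15*q^3 - q^2 + 38*q - 24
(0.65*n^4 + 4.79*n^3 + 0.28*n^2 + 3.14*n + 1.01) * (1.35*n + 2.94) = 0.8775*n^5 + 8.3775*n^4 + 14.4606*n^3 + 5.0622*n^2 + 10.5951*n + 2.9694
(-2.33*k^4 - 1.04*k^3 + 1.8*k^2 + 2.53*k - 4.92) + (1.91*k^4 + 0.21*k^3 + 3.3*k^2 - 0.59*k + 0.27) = -0.42*k^4 - 0.83*k^3 + 5.1*k^2 + 1.94*k - 4.65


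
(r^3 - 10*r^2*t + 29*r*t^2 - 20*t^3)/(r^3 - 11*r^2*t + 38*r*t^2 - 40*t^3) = (r - t)/(r - 2*t)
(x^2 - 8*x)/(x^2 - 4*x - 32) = x/(x + 4)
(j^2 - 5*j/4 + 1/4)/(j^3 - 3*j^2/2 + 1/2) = (4*j - 1)/(2*(2*j^2 - j - 1))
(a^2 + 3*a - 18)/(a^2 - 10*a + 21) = (a + 6)/(a - 7)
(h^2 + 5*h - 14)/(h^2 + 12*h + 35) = (h - 2)/(h + 5)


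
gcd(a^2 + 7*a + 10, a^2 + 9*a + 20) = a + 5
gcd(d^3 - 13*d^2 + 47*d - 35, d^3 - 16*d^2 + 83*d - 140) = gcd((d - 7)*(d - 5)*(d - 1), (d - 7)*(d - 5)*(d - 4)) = d^2 - 12*d + 35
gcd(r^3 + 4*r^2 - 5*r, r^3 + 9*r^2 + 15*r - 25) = r^2 + 4*r - 5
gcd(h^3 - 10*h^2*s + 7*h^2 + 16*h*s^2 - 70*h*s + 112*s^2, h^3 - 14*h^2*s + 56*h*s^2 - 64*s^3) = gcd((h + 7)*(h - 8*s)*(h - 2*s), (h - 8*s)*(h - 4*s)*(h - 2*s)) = h^2 - 10*h*s + 16*s^2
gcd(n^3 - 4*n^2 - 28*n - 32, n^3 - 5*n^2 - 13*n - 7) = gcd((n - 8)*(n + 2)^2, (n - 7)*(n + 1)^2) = 1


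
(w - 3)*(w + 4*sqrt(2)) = w^2 - 3*w + 4*sqrt(2)*w - 12*sqrt(2)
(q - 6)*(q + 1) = q^2 - 5*q - 6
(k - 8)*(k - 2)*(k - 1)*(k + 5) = k^4 - 6*k^3 - 29*k^2 + 114*k - 80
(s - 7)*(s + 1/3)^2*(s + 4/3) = s^4 - 5*s^3 - 13*s^2 - 185*s/27 - 28/27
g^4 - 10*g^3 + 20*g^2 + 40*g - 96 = (g - 6)*(g - 4)*(g - 2)*(g + 2)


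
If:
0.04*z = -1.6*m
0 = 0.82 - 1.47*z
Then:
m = -0.01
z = 0.56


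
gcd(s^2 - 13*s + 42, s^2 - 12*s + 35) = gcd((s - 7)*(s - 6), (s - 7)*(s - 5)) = s - 7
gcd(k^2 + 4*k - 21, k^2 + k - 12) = k - 3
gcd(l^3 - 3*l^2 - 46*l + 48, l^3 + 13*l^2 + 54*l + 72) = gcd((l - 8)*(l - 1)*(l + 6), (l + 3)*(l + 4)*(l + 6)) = l + 6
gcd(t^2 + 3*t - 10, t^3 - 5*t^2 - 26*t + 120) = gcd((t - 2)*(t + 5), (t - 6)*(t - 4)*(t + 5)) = t + 5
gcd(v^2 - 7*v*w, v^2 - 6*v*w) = v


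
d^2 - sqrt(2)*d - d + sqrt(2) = (d - 1)*(d - sqrt(2))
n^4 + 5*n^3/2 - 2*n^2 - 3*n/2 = n*(n - 1)*(n + 1/2)*(n + 3)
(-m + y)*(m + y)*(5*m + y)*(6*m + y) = -30*m^4 - 11*m^3*y + 29*m^2*y^2 + 11*m*y^3 + y^4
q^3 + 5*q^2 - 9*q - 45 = (q - 3)*(q + 3)*(q + 5)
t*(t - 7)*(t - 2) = t^3 - 9*t^2 + 14*t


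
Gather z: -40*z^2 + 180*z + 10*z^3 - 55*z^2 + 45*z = 10*z^3 - 95*z^2 + 225*z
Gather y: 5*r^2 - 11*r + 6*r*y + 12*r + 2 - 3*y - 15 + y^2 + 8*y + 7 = 5*r^2 + r + y^2 + y*(6*r + 5) - 6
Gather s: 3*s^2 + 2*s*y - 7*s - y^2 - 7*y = 3*s^2 + s*(2*y - 7) - y^2 - 7*y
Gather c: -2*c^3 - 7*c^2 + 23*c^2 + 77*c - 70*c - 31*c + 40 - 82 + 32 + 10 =-2*c^3 + 16*c^2 - 24*c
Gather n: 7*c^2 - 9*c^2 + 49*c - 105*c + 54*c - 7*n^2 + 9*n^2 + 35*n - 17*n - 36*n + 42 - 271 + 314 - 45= -2*c^2 - 2*c + 2*n^2 - 18*n + 40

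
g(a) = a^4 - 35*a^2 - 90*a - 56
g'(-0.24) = -73.26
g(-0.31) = -31.45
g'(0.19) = -103.27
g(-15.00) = 44044.00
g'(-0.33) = -67.04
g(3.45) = -641.42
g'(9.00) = 2196.00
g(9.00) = 2860.00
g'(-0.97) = -25.75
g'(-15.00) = -12540.00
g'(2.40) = -202.70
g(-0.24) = -36.41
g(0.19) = -74.36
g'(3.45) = -167.25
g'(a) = 4*a^3 - 70*a - 90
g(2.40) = -440.42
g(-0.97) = -0.75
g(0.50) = -109.69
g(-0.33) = -30.10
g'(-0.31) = -68.42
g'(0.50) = -124.50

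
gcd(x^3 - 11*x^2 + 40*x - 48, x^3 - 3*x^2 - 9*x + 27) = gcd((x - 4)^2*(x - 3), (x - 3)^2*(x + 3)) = x - 3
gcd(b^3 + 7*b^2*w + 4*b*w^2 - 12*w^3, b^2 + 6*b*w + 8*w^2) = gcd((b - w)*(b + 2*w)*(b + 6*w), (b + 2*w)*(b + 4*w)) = b + 2*w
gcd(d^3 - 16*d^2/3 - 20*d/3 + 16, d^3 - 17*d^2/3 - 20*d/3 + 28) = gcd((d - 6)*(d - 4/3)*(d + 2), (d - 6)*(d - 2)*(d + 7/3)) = d - 6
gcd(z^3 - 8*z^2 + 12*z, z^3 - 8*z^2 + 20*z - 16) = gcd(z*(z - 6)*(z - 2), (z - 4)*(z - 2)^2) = z - 2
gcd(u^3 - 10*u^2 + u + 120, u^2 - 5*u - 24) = u^2 - 5*u - 24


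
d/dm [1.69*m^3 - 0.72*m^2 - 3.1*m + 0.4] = 5.07*m^2 - 1.44*m - 3.1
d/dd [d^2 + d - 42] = 2*d + 1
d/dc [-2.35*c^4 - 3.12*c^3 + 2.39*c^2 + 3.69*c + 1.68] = -9.4*c^3 - 9.36*c^2 + 4.78*c + 3.69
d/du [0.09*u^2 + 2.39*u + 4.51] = 0.18*u + 2.39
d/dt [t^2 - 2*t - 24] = 2*t - 2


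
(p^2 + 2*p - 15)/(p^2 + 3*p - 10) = (p - 3)/(p - 2)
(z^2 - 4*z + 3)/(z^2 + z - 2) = (z - 3)/(z + 2)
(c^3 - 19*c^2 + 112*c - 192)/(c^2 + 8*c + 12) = (c^3 - 19*c^2 + 112*c - 192)/(c^2 + 8*c + 12)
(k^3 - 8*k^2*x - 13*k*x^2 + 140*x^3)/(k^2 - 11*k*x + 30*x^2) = (-k^2 + 3*k*x + 28*x^2)/(-k + 6*x)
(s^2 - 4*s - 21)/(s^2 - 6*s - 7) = (s + 3)/(s + 1)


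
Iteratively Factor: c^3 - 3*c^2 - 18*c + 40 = (c + 4)*(c^2 - 7*c + 10) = (c - 5)*(c + 4)*(c - 2)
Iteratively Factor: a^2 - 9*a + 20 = (a - 5)*(a - 4)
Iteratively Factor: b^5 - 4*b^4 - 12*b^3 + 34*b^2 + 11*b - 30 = (b - 5)*(b^4 + b^3 - 7*b^2 - b + 6) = (b - 5)*(b - 2)*(b^3 + 3*b^2 - b - 3) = (b - 5)*(b - 2)*(b - 1)*(b^2 + 4*b + 3) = (b - 5)*(b - 2)*(b - 1)*(b + 1)*(b + 3)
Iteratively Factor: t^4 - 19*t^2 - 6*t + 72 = (t + 3)*(t^3 - 3*t^2 - 10*t + 24) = (t - 4)*(t + 3)*(t^2 + t - 6) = (t - 4)*(t + 3)^2*(t - 2)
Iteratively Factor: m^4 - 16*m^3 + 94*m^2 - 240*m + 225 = (m - 3)*(m^3 - 13*m^2 + 55*m - 75) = (m - 5)*(m - 3)*(m^2 - 8*m + 15) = (m - 5)^2*(m - 3)*(m - 3)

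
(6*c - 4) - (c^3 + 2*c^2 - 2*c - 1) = -c^3 - 2*c^2 + 8*c - 3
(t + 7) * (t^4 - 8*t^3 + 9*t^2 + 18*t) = t^5 - t^4 - 47*t^3 + 81*t^2 + 126*t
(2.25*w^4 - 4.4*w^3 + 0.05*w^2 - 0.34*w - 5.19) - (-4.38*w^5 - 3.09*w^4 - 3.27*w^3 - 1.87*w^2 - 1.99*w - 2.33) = 4.38*w^5 + 5.34*w^4 - 1.13*w^3 + 1.92*w^2 + 1.65*w - 2.86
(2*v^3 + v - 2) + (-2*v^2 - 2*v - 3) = 2*v^3 - 2*v^2 - v - 5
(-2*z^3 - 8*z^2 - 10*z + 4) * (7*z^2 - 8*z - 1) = -14*z^5 - 40*z^4 - 4*z^3 + 116*z^2 - 22*z - 4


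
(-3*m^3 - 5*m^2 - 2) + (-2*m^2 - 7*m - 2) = -3*m^3 - 7*m^2 - 7*m - 4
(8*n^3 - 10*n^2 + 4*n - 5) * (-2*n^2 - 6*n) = -16*n^5 - 28*n^4 + 52*n^3 - 14*n^2 + 30*n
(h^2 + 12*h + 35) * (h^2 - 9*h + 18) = h^4 + 3*h^3 - 55*h^2 - 99*h + 630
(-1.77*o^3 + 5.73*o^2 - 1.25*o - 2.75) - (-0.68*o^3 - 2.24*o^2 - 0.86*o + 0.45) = -1.09*o^3 + 7.97*o^2 - 0.39*o - 3.2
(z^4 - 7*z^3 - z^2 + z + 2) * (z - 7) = z^5 - 14*z^4 + 48*z^3 + 8*z^2 - 5*z - 14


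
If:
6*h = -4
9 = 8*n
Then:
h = -2/3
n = 9/8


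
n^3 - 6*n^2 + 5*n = n*(n - 5)*(n - 1)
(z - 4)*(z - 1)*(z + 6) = z^3 + z^2 - 26*z + 24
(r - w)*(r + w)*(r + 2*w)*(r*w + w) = r^4*w + 2*r^3*w^2 + r^3*w - r^2*w^3 + 2*r^2*w^2 - 2*r*w^4 - r*w^3 - 2*w^4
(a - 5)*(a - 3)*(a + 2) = a^3 - 6*a^2 - a + 30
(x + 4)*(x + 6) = x^2 + 10*x + 24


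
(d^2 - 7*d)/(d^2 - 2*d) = (d - 7)/(d - 2)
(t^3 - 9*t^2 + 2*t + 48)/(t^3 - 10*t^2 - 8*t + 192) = (t^2 - t - 6)/(t^2 - 2*t - 24)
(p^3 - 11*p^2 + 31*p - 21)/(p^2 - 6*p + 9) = (p^2 - 8*p + 7)/(p - 3)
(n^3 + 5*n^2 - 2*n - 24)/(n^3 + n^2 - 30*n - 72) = (n - 2)/(n - 6)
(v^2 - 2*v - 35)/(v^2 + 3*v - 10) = (v - 7)/(v - 2)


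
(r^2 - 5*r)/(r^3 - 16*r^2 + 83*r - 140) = r/(r^2 - 11*r + 28)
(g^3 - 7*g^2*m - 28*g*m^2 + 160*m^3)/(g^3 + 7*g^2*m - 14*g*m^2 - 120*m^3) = (g - 8*m)/(g + 6*m)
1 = 1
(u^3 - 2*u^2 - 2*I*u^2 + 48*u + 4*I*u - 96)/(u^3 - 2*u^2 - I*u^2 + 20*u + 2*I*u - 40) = (u^2 - 2*I*u + 48)/(u^2 - I*u + 20)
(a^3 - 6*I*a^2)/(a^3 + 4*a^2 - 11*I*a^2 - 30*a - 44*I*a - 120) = a^2/(a^2 + a*(4 - 5*I) - 20*I)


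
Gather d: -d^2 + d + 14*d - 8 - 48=-d^2 + 15*d - 56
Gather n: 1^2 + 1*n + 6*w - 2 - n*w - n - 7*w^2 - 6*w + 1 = -n*w - 7*w^2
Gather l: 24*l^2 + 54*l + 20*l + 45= 24*l^2 + 74*l + 45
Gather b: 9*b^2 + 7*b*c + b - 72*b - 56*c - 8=9*b^2 + b*(7*c - 71) - 56*c - 8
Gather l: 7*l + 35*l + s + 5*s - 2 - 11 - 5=42*l + 6*s - 18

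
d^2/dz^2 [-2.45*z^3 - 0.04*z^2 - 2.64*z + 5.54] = -14.7*z - 0.08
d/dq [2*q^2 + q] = 4*q + 1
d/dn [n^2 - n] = 2*n - 1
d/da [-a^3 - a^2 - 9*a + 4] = -3*a^2 - 2*a - 9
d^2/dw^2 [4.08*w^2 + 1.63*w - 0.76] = 8.16000000000000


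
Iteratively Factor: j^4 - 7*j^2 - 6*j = (j + 1)*(j^3 - j^2 - 6*j) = (j - 3)*(j + 1)*(j^2 + 2*j) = j*(j - 3)*(j + 1)*(j + 2)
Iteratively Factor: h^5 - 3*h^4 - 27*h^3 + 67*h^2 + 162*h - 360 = (h + 3)*(h^4 - 6*h^3 - 9*h^2 + 94*h - 120) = (h - 5)*(h + 3)*(h^3 - h^2 - 14*h + 24) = (h - 5)*(h - 2)*(h + 3)*(h^2 + h - 12) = (h - 5)*(h - 3)*(h - 2)*(h + 3)*(h + 4)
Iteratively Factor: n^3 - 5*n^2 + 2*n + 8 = (n - 2)*(n^2 - 3*n - 4) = (n - 4)*(n - 2)*(n + 1)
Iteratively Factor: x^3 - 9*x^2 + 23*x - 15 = (x - 3)*(x^2 - 6*x + 5) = (x - 3)*(x - 1)*(x - 5)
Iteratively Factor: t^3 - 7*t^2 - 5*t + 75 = (t - 5)*(t^2 - 2*t - 15) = (t - 5)^2*(t + 3)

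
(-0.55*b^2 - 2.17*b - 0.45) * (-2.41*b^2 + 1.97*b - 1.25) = 1.3255*b^4 + 4.1462*b^3 - 2.5029*b^2 + 1.826*b + 0.5625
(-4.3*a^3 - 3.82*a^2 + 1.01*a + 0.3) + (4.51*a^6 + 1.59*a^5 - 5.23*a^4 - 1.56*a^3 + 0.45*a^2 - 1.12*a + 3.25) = 4.51*a^6 + 1.59*a^5 - 5.23*a^4 - 5.86*a^3 - 3.37*a^2 - 0.11*a + 3.55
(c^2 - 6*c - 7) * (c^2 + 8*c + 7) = c^4 + 2*c^3 - 48*c^2 - 98*c - 49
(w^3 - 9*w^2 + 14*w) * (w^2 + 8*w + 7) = w^5 - w^4 - 51*w^3 + 49*w^2 + 98*w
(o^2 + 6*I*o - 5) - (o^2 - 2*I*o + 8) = 8*I*o - 13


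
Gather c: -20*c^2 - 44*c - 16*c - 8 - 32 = -20*c^2 - 60*c - 40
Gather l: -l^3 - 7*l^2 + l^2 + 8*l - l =-l^3 - 6*l^2 + 7*l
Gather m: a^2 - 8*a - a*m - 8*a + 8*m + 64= a^2 - 16*a + m*(8 - a) + 64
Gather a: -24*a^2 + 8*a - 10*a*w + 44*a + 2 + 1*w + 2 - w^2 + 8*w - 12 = -24*a^2 + a*(52 - 10*w) - w^2 + 9*w - 8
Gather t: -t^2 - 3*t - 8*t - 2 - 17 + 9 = -t^2 - 11*t - 10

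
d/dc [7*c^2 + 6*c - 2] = 14*c + 6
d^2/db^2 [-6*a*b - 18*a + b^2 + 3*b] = 2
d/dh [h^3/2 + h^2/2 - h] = 3*h^2/2 + h - 1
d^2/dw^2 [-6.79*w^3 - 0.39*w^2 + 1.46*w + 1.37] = -40.74*w - 0.78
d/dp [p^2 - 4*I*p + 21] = 2*p - 4*I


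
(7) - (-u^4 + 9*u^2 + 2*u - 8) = u^4 - 9*u^2 - 2*u + 15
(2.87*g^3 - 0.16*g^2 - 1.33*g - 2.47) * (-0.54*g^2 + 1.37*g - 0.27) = -1.5498*g^5 + 4.0183*g^4 - 0.2759*g^3 - 0.4451*g^2 - 3.0248*g + 0.6669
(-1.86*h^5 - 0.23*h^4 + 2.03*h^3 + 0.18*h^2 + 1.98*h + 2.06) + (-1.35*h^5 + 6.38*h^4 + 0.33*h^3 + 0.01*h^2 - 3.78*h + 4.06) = -3.21*h^5 + 6.15*h^4 + 2.36*h^3 + 0.19*h^2 - 1.8*h + 6.12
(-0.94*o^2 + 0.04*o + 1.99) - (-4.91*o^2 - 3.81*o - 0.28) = 3.97*o^2 + 3.85*o + 2.27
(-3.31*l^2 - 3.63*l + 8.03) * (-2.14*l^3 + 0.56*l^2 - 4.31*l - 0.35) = 7.0834*l^5 + 5.9146*l^4 - 4.9509*l^3 + 21.3006*l^2 - 33.3388*l - 2.8105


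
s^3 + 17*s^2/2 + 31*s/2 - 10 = (s - 1/2)*(s + 4)*(s + 5)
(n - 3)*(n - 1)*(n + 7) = n^3 + 3*n^2 - 25*n + 21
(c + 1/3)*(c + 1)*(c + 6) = c^3 + 22*c^2/3 + 25*c/3 + 2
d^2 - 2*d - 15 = (d - 5)*(d + 3)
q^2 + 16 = (q - 4*I)*(q + 4*I)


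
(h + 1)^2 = h^2 + 2*h + 1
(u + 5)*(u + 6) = u^2 + 11*u + 30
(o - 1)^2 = o^2 - 2*o + 1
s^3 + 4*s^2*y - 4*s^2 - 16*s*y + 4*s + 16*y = (s - 2)^2*(s + 4*y)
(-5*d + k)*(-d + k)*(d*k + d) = 5*d^3*k + 5*d^3 - 6*d^2*k^2 - 6*d^2*k + d*k^3 + d*k^2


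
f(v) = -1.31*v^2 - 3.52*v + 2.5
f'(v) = -2.62*v - 3.52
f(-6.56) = -30.78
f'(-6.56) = 13.67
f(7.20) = -90.75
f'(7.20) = -22.38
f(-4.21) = -5.90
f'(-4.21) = 7.51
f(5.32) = -53.30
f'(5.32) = -17.46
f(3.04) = -20.31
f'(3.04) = -11.48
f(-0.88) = 4.58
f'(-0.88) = -1.21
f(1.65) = -6.87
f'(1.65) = -7.84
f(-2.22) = 3.86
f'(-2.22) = 2.30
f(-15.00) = -239.45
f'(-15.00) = 35.78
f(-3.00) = 1.27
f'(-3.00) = 4.34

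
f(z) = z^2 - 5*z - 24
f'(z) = 2*z - 5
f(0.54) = -26.41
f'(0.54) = -3.92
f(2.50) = -30.25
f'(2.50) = 0.00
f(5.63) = -20.45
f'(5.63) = 6.26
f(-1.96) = -10.36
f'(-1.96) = -8.92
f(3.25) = -29.69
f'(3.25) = 1.50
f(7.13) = -8.81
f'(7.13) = 9.26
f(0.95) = -27.85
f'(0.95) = -3.10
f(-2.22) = -7.97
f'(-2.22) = -9.44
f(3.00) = -30.00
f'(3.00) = 1.00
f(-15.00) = 276.00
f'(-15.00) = -35.00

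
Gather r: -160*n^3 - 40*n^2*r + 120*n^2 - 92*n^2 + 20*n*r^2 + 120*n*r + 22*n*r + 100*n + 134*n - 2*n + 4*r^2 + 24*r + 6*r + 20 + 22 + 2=-160*n^3 + 28*n^2 + 232*n + r^2*(20*n + 4) + r*(-40*n^2 + 142*n + 30) + 44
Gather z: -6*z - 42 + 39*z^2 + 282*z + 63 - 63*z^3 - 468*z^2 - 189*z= -63*z^3 - 429*z^2 + 87*z + 21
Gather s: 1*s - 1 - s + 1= 0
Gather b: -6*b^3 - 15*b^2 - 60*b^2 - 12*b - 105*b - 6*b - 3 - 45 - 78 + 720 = -6*b^3 - 75*b^2 - 123*b + 594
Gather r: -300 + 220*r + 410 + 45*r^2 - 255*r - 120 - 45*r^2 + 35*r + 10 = 0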